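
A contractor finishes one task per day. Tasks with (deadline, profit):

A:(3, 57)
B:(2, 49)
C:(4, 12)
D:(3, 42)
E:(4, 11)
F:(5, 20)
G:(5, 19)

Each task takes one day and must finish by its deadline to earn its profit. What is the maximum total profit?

187

By profit: A(d3,57), B(d2,49), D(d3,42), F(d5,20), G(d5,19), C(d4,12), E(d4,11)
A→slot 3; B→slot 2; D→slot 1; F→slot 5; G→slot 4; C skipped; E skipped.
Profit = 42 + 49 + 57 + 19 + 20 = 187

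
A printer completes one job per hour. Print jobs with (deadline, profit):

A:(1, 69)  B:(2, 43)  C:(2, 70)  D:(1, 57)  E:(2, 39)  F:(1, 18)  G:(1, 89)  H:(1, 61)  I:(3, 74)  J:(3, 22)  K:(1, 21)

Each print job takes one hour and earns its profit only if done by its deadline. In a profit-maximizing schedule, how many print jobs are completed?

3

Take jobs in profit order; each goes to the latest open slot no later than its deadline.
Profit order: G=89 I=74 C=70 A=69 H=61 D=57 B=43 E=39 J=22 K=21 F=18
Assign: G→slot 1, I→slot 3, C→slot 2, A skipped, H skipped, D skipped, B skipped, E skipped, J skipped, K skipped, F skipped.
Slots: [1:G] [2:C] [3:I]
3 of 11 scheduled.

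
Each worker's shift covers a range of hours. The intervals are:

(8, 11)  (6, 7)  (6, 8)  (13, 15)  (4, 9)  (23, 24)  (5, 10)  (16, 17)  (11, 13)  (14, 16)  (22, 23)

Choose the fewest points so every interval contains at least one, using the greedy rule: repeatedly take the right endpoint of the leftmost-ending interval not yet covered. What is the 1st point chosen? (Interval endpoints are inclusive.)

7

Sort by right endpoint; whenever an interval is uncovered, place a point at its right end.
Sorted: [6,7] [6,8] [4,9] [5,10] [8,11] [11,13] [13,15] [14,16] [16,17] [22,23] [23,24]
{[6,7],[6,8],[4,9],[5,10]} hit by 7; {[8,11],[11,13]} hit by 11; {[13,15],[14,16]} hit by 15; {[16,17]} hit by 17; {[22,23],[23,24]} hit by 23.
Points: 7, 11, 15, 17, 23 (5 total).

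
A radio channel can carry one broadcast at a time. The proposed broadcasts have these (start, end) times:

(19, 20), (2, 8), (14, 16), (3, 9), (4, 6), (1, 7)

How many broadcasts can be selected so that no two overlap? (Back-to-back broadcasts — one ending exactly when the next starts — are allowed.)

Greedy by earliest finish: after sorting by end time, pick each interval compatible with the last pick.
By end time: (4,6), (1,7), (2,8), (3,9), (14,16), (19,20).
Pick (4,6); next start ≥ 6 → (14,16); next start ≥ 16 → (19,20).
Selected 3 broadcasts.

3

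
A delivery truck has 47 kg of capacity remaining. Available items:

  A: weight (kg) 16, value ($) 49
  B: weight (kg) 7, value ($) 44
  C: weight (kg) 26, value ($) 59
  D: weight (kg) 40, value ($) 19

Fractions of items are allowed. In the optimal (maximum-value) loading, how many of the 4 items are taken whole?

Sort by value per unit weight and fill in that order.
Ratios (sorted): B 6.29, A 3.06, C 2.27, D 0.47
take B (7 @ 44); take A (16 @ 49); take 24/26 of C → 54.46. Capacity used 47/47.
2 item(s) taken whole; one partial (take 24/26 of C).

2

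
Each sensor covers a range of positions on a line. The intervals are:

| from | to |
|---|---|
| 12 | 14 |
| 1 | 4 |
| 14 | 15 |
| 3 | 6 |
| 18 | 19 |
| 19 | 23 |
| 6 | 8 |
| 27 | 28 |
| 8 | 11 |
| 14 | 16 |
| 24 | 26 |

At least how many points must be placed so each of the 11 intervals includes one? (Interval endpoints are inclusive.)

By right end: [1,4]  [3,6]  [6,8]  [8,11]  [12,14]  [14,15]  [14,16]  [18,19]  [19,23]  [24,26]  [27,28]
[1,4] uncovered → point at 4; [6,8] uncovered → point at 8; [12,14] uncovered → point at 14; [18,19] uncovered → point at 19; [24,26] uncovered → point at 26; [27,28] uncovered → point at 28.
Points: 4, 8, 14, 19, 26, 28 (6 total).

6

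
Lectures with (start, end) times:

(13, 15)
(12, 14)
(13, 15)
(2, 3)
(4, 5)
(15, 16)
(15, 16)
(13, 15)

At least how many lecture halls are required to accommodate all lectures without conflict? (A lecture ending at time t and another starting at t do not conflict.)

Count concurrent intervals with a sweep; the peak is the room count.
Events (time:±→running): 2:+→1 3:-→0 4:+→1 5:-→0 12:+→1 13:+→2 13:+→3 13:+→4 … peak 4.

4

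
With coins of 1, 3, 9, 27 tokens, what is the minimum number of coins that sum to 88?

Greedy: take as many of the largest coin as possible, then repeat with the remainder.
88 − 3×27→7 − 2×3→1 − 1×1→0
Total coins = 3 + 2 + 1 = 6

6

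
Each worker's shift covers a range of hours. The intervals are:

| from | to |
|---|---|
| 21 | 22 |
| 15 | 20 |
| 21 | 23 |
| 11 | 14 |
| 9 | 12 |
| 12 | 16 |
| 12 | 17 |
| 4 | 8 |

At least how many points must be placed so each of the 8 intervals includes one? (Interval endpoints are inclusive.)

4

Sort by right endpoint; whenever an interval is uncovered, place a point at its right end.
By right end: [4,8]  [9,12]  [11,14]  [12,16]  [12,17]  [15,20]  [21,22]  [21,23]
[4,8] uncovered → point at 8; [9,12] uncovered → point at 12; [15,20] uncovered → point at 20; [21,22] uncovered → point at 22.
Points: 8, 12, 20, 22 (4 total).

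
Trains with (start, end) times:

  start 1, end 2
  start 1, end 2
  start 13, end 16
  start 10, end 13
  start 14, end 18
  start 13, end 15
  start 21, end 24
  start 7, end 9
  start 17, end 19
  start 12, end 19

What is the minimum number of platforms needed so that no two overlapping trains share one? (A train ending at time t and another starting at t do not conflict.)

Count concurrent intervals with a sweep; the peak is the room count.
Events (time:±→running): 1:+→1 1:+→2 2:-→1 2:-→0 7:+→1 9:-→0 10:+→1 12:+→2 13:-→1 13:+→2 13:+→3 14:+→4 … peak 4.

4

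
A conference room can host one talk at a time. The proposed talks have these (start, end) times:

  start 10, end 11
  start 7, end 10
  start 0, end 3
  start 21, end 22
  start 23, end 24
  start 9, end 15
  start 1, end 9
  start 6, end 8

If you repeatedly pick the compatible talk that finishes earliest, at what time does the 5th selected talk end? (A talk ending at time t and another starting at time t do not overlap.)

Sorted by end: (0,3)  (6,8)  (1,9)  (7,10)  (10,11)  (9,15)  (21,22)  (23,24)
take (0,3); take (6,8); skip (7,10); take (10,11); skip (9,15); take (21,22); take (23,24).
Selected: (0,3) (6,8) (10,11) (21,22) (23,24)

24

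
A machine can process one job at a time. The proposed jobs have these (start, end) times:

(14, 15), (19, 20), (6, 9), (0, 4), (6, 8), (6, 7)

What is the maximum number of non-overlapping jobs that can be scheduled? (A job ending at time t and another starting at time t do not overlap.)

By end time: (0,4), (6,7), (6,8), (6,9), (14,15), (19,20).
Pick (0,4); next start ≥ 4 → (6,7); next start ≥ 7 → (14,15); next start ≥ 15 → (19,20).
Selected 4 jobs.

4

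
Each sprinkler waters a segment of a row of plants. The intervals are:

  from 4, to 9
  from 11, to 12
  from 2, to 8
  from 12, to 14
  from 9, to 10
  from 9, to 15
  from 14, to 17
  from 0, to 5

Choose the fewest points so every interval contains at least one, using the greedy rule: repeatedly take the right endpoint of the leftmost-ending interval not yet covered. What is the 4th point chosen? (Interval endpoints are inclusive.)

By right end: [0,5]  [2,8]  [4,9]  [9,10]  [11,12]  [12,14]  [9,15]  [14,17]
[0,5] uncovered → point at 5; [9,10] uncovered → point at 10; [11,12] uncovered → point at 12; [14,17] uncovered → point at 17.
Points: 5, 10, 12, 17 (4 total).

17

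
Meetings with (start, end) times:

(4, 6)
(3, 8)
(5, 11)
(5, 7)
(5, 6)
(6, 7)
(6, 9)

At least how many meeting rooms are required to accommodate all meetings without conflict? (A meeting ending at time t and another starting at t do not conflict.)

5

Count concurrent intervals with a sweep; the peak is the room count.
starts: [3, 4, 5, 5, 5, 6, 6]
ends:   [6, 6, 7, 7, 8, 9, 11]
s3→1 s4→2 s5→3 s5→4 s5→5  — peak 5.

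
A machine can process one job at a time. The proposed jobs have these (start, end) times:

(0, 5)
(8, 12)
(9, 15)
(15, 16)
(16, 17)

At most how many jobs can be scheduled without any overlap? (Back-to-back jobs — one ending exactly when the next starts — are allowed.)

4

Sort by end time and greedily take each interval whose start is ≥ the last chosen end.
Sorted by end: (0,5)  (8,12)  (9,15)  (15,16)  (16,17)
take (0,5); take (8,12); take (15,16); take (16,17).
Selected 4 jobs.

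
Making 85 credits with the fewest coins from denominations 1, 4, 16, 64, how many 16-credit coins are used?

Greedy: take as many of the largest coin as possible, then repeat with the remainder.
85 − 1×64→21 − 1×16→5 − 1×4→1 − 1×1→0
Count of 16: 1

1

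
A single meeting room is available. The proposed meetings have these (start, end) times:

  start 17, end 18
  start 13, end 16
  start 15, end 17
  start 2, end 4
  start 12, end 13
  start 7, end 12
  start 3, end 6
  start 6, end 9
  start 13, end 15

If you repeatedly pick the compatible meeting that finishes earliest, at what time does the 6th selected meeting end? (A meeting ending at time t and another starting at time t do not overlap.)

By end time: (2,4), (3,6), (6,9), (7,12), (12,13), (13,15), (13,16), (15,17), (17,18).
Pick (2,4); next start ≥ 4 → (6,9); next start ≥ 9 → (12,13); next start ≥ 13 → (13,15); next start ≥ 15 → (15,17); next start ≥ 17 → (17,18).
Selected: (2,4) (6,9) (12,13) (13,15) (15,17) (17,18)

18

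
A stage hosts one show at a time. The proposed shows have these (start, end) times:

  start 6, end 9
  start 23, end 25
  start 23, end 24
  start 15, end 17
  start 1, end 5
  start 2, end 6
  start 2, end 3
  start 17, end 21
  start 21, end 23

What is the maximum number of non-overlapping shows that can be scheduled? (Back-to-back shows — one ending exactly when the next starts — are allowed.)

Sort by end time and greedily take each interval whose start is ≥ the last chosen end.
By end time: (2,3), (1,5), (2,6), (6,9), (15,17), (17,21), (21,23), (23,24), (23,25).
Pick (2,3); next start ≥ 3 → (6,9); next start ≥ 9 → (15,17); next start ≥ 17 → (17,21); next start ≥ 21 → (21,23); next start ≥ 23 → (23,24).
Selected 6 shows.

6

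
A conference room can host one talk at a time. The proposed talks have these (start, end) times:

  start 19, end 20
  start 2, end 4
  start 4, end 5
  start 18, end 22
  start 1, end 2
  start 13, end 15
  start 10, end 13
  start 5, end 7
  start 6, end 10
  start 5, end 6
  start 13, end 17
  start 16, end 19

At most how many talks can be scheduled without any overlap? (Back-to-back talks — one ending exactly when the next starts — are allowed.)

9

Order by finish time; keep every interval that doesn't clash with the previous kept one.
Sorted by end: (1,2)  (2,4)  (4,5)  (5,6)  (5,7)  (6,10)  (10,13)  (13,15)  (13,17)  (16,19)  (19,20)  (18,22)
take (1,2); take (2,4); take (4,5); take (5,6); take (6,10); take (10,13); take (13,15); skip (13,17); take (16,19); take (19,20).
Selected 9 talks.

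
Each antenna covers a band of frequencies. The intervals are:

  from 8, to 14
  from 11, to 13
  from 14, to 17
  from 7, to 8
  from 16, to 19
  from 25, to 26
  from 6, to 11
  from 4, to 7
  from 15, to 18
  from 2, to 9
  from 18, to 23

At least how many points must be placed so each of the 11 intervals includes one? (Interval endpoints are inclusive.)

By right end: [4,7]  [7,8]  [2,9]  [6,11]  [11,13]  [8,14]  [14,17]  [15,18]  [16,19]  [18,23]  [25,26]
[4,7] uncovered → point at 7; [11,13] uncovered → point at 13; [14,17] uncovered → point at 17; [18,23] uncovered → point at 23; [25,26] uncovered → point at 26.
Points: 7, 13, 17, 23, 26 (5 total).

5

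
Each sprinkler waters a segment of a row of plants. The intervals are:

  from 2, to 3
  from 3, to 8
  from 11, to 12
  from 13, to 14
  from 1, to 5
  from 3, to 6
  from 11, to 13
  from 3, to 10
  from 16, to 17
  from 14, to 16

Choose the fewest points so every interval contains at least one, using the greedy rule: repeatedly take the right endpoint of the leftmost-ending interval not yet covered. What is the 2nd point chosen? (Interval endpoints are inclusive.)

12

Sort by right endpoint; whenever an interval is uncovered, place a point at its right end.
By right end: [2,3]  [1,5]  [3,6]  [3,8]  [3,10]  [11,12]  [11,13]  [13,14]  [14,16]  [16,17]
[2,3] uncovered → point at 3; [11,12] uncovered → point at 12; [13,14] uncovered → point at 14; [16,17] uncovered → point at 17.
Points: 3, 12, 14, 17 (4 total).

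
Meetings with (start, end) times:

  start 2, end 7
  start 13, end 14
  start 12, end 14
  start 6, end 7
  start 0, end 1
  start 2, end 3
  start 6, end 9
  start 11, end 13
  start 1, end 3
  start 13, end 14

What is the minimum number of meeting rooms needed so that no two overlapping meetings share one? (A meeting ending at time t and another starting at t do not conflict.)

The answer is the maximum number of intervals overlapping at any instant.
starts: [0, 1, 2, 2, 6, 6, 11, 12, 13, 13]
ends:   [1, 3, 3, 7, 7, 9, 13, 14, 14, 14]
s0→1 e1→0 s1→1 s2→2 s2→3  — peak 3.

3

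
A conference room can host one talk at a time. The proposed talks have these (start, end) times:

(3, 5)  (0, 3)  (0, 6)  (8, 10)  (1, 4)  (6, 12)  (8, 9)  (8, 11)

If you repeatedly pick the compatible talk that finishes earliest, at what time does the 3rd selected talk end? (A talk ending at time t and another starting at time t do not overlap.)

Sorted by end: (0,3)  (1,4)  (3,5)  (0,6)  (8,9)  (8,10)  (8,11)  (6,12)
take (0,3); skip (1,4); take (3,5); take (8,9); skip (8,11).
Selected: (0,3) (3,5) (8,9)

9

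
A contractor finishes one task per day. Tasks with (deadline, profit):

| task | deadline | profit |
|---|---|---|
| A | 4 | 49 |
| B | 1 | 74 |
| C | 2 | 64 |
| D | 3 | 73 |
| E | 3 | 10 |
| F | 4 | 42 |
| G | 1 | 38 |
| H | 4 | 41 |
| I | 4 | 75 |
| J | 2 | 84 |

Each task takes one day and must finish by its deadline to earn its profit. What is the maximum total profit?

Profit order: J=84 I=75 B=74 D=73 C=64 A=49 F=42 H=41 G=38 E=10
Assign: J→slot 2, I→slot 4, B→slot 1, D→slot 3, C skipped, A skipped, F skipped, H skipped, G skipped, E skipped.
Slots: [1:B] [2:J] [3:D] [4:I]
Profit = 74 + 84 + 73 + 75 = 306

306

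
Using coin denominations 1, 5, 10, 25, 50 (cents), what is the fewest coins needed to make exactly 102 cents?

102 − 2×50→2 − 2×1→0
Total coins = 2 + 2 = 4

4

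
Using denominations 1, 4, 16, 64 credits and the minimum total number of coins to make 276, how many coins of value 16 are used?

Greedy: take as many of the largest coin as possible, then repeat with the remainder.
276 = 4×64 + 1×16 + 1×4
Count of 16: 1

1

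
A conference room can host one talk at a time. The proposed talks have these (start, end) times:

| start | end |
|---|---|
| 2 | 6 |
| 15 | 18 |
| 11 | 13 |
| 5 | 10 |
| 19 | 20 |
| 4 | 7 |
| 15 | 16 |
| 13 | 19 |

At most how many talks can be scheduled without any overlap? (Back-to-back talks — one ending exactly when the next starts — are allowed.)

4

Order by finish time; keep every interval that doesn't clash with the previous kept one.
By end time: (2,6), (4,7), (5,10), (11,13), (15,16), (15,18), (13,19), (19,20).
Pick (2,6); next start ≥ 6 → (11,13); next start ≥ 13 → (15,16); next start ≥ 16 → (19,20).
Selected 4 talks.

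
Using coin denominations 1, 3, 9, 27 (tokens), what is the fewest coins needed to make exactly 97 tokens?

97 − 3×27→16 − 1×9→7 − 2×3→1 − 1×1→0
Total coins = 3 + 1 + 2 + 1 = 7

7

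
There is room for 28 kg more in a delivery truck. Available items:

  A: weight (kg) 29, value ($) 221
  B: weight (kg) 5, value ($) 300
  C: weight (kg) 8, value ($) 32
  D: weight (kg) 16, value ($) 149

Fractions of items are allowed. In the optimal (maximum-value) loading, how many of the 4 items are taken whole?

2

Sort by value per unit weight and fill in that order.
Order: B (300/5=60.00) > D (149/16=9.31) > A (221/29=7.62) > C (32/8=4.00)
Fill: take B (5 @ 300) → take D (16 @ 149) → take 7/29 of A → 53.34; 28/28 used.
2 item(s) taken whole; one partial (take 7/29 of A).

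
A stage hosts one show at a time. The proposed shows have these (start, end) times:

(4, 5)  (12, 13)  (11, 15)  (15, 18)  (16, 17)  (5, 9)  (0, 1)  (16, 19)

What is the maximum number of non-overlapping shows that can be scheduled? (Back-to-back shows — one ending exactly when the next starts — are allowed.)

5

Order by finish time; keep every interval that doesn't clash with the previous kept one.
Sorted by end: (0,1)  (4,5)  (5,9)  (12,13)  (11,15)  (16,17)  (15,18)  (16,19)
take (0,1); take (4,5); take (5,9); take (12,13); skip (11,15); take (16,17); skip (16,19).
Selected 5 shows.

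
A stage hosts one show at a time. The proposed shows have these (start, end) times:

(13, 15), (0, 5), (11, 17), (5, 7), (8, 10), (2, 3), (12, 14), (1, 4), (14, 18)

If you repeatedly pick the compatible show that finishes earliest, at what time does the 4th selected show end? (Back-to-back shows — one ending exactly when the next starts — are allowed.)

14

Sorted by end: (2,3)  (1,4)  (0,5)  (5,7)  (8,10)  (12,14)  (13,15)  (11,17)  (14,18)
take (2,3); skip (0,5); take (5,7); take (8,10); take (12,14); take (14,18).
Selected: (2,3) (5,7) (8,10) (12,14) (14,18)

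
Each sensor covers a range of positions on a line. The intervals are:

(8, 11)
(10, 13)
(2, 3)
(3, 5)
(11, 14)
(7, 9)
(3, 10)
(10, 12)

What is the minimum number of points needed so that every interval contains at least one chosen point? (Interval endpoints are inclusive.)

3

By right end: [2,3]  [3,5]  [7,9]  [3,10]  [8,11]  [10,12]  [10,13]  [11,14]
[2,3] uncovered → point at 3; [7,9] uncovered → point at 9; [10,12] uncovered → point at 12.
Points: 3, 9, 12 (3 total).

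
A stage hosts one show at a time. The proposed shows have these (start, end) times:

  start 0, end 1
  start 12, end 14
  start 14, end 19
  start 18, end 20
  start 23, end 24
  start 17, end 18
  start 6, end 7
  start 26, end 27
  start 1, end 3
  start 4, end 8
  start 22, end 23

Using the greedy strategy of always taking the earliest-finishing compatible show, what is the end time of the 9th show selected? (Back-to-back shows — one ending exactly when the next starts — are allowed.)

27

Sort by end time and greedily take each interval whose start is ≥ the last chosen end.
Sorted by end: (0,1)  (1,3)  (6,7)  (4,8)  (12,14)  (17,18)  (14,19)  (18,20)  (22,23)  (23,24)  (26,27)
take (0,1); take (1,3); take (6,7); take (12,14); take (17,18); skip (14,19); take (18,20); take (22,23); take (23,24); take (26,27).
Selected: (0,1) (1,3) (6,7) (12,14) (17,18) (18,20) (22,23) (23,24) (26,27)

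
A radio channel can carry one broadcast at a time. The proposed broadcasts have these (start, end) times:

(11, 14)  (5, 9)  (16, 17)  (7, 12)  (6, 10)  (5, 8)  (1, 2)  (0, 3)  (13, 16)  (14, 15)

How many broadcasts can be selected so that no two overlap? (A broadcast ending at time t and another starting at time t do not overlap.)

5

By end time: (1,2), (0,3), (5,8), (5,9), (6,10), (7,12), (11,14), (14,15), (13,16), (16,17).
Pick (1,2); next start ≥ 2 → (5,8); next start ≥ 8 → (11,14); next start ≥ 14 → (14,15); next start ≥ 15 → (16,17).
Selected 5 broadcasts.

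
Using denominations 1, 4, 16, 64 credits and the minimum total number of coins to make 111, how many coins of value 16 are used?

2

Greedy: take as many of the largest coin as possible, then repeat with the remainder.
111 = 1×64 + 2×16 + 3×4 + 3×1
Count of 16: 2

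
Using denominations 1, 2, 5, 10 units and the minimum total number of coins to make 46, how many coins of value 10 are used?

4

Greedy: take as many of the largest coin as possible, then repeat with the remainder.
46 = 4×10 + 1×5 + 1×1
Count of 10: 4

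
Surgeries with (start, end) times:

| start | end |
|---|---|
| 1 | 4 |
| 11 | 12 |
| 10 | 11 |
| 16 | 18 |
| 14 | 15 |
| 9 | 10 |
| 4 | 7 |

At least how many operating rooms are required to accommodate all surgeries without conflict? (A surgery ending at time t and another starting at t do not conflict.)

1

Events (time:±→running): 1:+→1 … peak 1.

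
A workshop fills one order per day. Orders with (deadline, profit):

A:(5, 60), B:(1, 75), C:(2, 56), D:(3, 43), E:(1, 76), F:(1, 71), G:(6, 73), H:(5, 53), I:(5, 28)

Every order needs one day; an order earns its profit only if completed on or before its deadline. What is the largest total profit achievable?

361

Profit order: E=76 B=75 G=73 F=71 A=60 C=56 H=53 D=43 I=28
Assign: E→slot 1, B skipped, G→slot 6, F skipped, A→slot 5, C→slot 2, H→slot 4, D→slot 3, I skipped.
Slots: [1:E] [2:C] [3:D] [4:H] [5:A] [6:G]
Profit = 76 + 56 + 43 + 53 + 60 + 73 = 361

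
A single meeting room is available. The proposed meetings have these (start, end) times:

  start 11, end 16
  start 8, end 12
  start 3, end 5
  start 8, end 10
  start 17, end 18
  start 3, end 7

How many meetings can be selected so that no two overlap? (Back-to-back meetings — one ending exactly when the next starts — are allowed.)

4

Sort by end time and greedily take each interval whose start is ≥ the last chosen end.
By end time: (3,5), (3,7), (8,10), (8,12), (11,16), (17,18).
Pick (3,5); next start ≥ 5 → (8,10); next start ≥ 10 → (11,16); next start ≥ 16 → (17,18).
Selected 4 meetings.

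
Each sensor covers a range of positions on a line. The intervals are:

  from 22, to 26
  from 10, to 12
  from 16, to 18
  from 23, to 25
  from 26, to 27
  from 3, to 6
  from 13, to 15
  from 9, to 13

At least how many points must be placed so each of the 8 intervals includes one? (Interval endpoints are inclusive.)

By right end: [3,6]  [10,12]  [9,13]  [13,15]  [16,18]  [23,25]  [22,26]  [26,27]
[3,6] uncovered → point at 6; [10,12] uncovered → point at 12; [13,15] uncovered → point at 15; [16,18] uncovered → point at 18; [23,25] uncovered → point at 25; [26,27] uncovered → point at 27.
Points: 6, 12, 15, 18, 25, 27 (6 total).

6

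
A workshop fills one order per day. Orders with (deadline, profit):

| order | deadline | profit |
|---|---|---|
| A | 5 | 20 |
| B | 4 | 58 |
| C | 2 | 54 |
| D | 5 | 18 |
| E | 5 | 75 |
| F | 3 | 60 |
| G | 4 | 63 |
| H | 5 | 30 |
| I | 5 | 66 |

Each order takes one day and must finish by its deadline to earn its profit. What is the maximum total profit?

322

Take jobs in profit order; each goes to the latest open slot no later than its deadline.
By profit: E(d5,75), I(d5,66), G(d4,63), F(d3,60), B(d4,58), C(d2,54), H(d5,30), A(d5,20), D(d5,18)
E→slot 5; I→slot 4; G→slot 3; F→slot 2; B→slot 1; C skipped; H skipped; A skipped; D skipped.
Profit = 58 + 60 + 63 + 66 + 75 = 322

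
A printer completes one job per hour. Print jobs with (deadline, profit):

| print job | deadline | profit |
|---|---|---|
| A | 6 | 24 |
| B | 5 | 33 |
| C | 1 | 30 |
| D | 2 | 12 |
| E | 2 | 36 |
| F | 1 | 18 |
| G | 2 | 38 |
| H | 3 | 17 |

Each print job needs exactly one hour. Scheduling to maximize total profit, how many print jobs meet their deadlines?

5

Profit order: G=38 E=36 B=33 C=30 A=24 F=18 H=17 D=12
Assign: G→slot 2, E→slot 1, B→slot 5, C skipped, A→slot 6, F skipped, H→slot 3, D skipped.
Slots: [1:E] [2:G] [3:H] [5:B] [6:A]
5 of 8 scheduled.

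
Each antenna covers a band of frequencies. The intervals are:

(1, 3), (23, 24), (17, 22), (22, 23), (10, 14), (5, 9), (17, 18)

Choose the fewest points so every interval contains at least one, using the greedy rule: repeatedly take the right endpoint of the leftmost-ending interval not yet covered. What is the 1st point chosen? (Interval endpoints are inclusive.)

3

Sorted: [1,3] [5,9] [10,14] [17,18] [17,22] [22,23] [23,24]
{[1,3]} hit by 3; {[5,9]} hit by 9; {[10,14]} hit by 14; {[17,18],[17,22]} hit by 18; {[22,23],[23,24]} hit by 23.
Points: 3, 9, 14, 18, 23 (5 total).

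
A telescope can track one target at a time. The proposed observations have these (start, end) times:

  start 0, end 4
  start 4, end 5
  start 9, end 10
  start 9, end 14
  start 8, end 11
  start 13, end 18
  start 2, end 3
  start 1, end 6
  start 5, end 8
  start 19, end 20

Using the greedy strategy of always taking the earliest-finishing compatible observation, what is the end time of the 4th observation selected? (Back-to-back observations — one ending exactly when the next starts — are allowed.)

10

By end time: (2,3), (0,4), (4,5), (1,6), (5,8), (9,10), (8,11), (9,14), (13,18), (19,20).
Pick (2,3); next start ≥ 3 → (4,5); next start ≥ 5 → (5,8); next start ≥ 8 → (9,10); next start ≥ 10 → (13,18); next start ≥ 18 → (19,20).
Selected: (2,3) (4,5) (5,8) (9,10) (13,18) (19,20)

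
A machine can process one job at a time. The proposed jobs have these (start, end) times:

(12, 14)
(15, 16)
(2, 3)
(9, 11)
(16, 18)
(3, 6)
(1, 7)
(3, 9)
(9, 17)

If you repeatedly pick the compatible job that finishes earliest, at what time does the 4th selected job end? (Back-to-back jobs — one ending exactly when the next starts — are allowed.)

14

Greedy by earliest finish: after sorting by end time, pick each interval compatible with the last pick.
Sorted by end: (2,3)  (3,6)  (1,7)  (3,9)  (9,11)  (12,14)  (15,16)  (9,17)  (16,18)
take (2,3); take (3,6); take (9,11); take (12,14); take (15,16); skip (9,17); take (16,18).
Selected: (2,3) (3,6) (9,11) (12,14) (15,16) (16,18)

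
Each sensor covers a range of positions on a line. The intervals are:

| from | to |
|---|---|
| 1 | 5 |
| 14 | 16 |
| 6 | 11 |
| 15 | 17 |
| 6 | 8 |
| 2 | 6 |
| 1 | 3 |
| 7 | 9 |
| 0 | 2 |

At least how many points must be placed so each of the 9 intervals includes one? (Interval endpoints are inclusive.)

Process intervals by earliest right end; each time one isn't hit yet, stab at its right endpoint.
By right end: [0,2]  [1,3]  [1,5]  [2,6]  [6,8]  [7,9]  [6,11]  [14,16]  [15,17]
[0,2] uncovered → point at 2; [6,8] uncovered → point at 8; [14,16] uncovered → point at 16.
Points: 2, 8, 16 (3 total).

3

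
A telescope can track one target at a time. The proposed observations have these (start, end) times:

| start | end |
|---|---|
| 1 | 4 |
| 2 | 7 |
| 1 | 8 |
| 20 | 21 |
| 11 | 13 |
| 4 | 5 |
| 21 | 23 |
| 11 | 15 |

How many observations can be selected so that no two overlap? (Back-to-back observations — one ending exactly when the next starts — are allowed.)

5

By end time: (1,4), (4,5), (2,7), (1,8), (11,13), (11,15), (20,21), (21,23).
Pick (1,4); next start ≥ 4 → (4,5); next start ≥ 5 → (11,13); next start ≥ 13 → (20,21); next start ≥ 21 → (21,23).
Selected 5 observations.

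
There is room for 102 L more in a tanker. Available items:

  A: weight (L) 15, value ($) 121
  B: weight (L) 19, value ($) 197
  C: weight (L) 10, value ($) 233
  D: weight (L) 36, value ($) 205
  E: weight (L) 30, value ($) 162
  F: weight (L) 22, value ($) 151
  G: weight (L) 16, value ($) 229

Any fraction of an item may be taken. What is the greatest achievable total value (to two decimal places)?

1044.89

Sort by value per unit weight and fill in that order.
Order: C (233/10=23.30) > G (229/16=14.31) > B (197/19=10.37) > A (121/15=8.07) > F (151/22=6.86) > D (205/36=5.69) > E (162/30=5.40)
Fill: take C (10 @ 233) → take G (16 @ 229) → take B (19 @ 197) → take A (15 @ 121) → take F (22 @ 151) → take 20/36 of D → 113.89; 102/102 used.
Total value = 1044.89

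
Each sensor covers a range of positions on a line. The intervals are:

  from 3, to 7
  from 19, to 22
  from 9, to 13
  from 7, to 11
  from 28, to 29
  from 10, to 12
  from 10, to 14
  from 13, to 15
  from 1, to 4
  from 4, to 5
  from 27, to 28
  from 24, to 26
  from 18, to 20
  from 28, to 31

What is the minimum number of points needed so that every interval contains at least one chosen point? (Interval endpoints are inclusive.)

6

Sorted: [1,4] [4,5] [3,7] [7,11] [10,12] [9,13] [10,14] [13,15] [18,20] [19,22] [24,26] [27,28] [28,29] [28,31]
{[1,4],[4,5],[3,7]} hit by 4; {[7,11],[10,12],[9,13],[10,14]} hit by 11; {[13,15]} hit by 15; {[18,20],[19,22]} hit by 20; {[24,26]} hit by 26; {[27,28],[28,29],[28,31]} hit by 28.
Points: 4, 11, 15, 20, 26, 28 (6 total).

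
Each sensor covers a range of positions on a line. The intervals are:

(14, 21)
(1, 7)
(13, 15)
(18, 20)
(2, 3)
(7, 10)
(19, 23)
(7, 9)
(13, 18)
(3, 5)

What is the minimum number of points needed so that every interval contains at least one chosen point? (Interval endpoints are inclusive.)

Process intervals by earliest right end; each time one isn't hit yet, stab at its right endpoint.
By right end: [2,3]  [3,5]  [1,7]  [7,9]  [7,10]  [13,15]  [13,18]  [18,20]  [14,21]  [19,23]
[2,3] uncovered → point at 3; [7,9] uncovered → point at 9; [13,15] uncovered → point at 15; [18,20] uncovered → point at 20.
Points: 3, 9, 15, 20 (4 total).

4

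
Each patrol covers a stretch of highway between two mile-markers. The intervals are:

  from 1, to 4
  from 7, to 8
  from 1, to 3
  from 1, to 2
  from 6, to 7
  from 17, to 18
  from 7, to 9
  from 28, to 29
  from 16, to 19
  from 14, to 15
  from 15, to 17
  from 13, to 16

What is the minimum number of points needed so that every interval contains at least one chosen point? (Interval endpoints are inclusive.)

Process intervals by earliest right end; each time one isn't hit yet, stab at its right endpoint.
By right end: [1,2]  [1,3]  [1,4]  [6,7]  [7,8]  [7,9]  [14,15]  [13,16]  [15,17]  [17,18]  [16,19]  [28,29]
[1,2] uncovered → point at 2; [6,7] uncovered → point at 7; [14,15] uncovered → point at 15; [17,18] uncovered → point at 18; [28,29] uncovered → point at 29.
Points: 2, 7, 15, 18, 29 (5 total).

5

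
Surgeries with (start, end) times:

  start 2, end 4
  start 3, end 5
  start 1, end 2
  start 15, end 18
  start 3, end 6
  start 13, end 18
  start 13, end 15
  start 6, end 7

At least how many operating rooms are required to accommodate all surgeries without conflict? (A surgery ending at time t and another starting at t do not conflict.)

3

starts: [1, 2, 3, 3, 6, 13, 13, 15]
ends:   [2, 4, 5, 6, 7, 15, 18, 18]
s1→1 e2→0 s2→1 s3→2 s3→3  — peak 3.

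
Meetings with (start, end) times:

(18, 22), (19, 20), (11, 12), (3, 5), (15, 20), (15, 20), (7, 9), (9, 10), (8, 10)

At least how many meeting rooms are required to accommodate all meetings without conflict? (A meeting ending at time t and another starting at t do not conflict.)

The answer is the maximum number of intervals overlapping at any instant.
Events (time:±→running): 3:+→1 5:-→0 7:+→1 8:+→2 9:-→1 9:+→2 10:-→1 10:-→0 11:+→1 12:-→0 15:+→1 15:+→2 18:+→3 19:+→4 … peak 4.

4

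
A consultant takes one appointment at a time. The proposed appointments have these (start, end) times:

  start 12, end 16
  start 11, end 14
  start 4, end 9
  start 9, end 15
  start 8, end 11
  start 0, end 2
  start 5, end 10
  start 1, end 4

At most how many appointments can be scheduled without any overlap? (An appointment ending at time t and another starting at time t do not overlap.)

Sort by end time and greedily take each interval whose start is ≥ the last chosen end.
Sorted by end: (0,2)  (1,4)  (4,9)  (5,10)  (8,11)  (11,14)  (9,15)  (12,16)
take (0,2); skip (1,4); take (4,9); skip (8,11); take (11,14); skip (9,15).
Selected 3 appointments.

3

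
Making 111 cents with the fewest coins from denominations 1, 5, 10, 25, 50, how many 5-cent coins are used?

0

Use the largest denomination that fits, subtract, and repeat.
111 − 2×50→11 − 1×10→1 − 1×1→0
Count of 5: 0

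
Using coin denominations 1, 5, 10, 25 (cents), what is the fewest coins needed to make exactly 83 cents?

83 − 3×25→8 − 1×5→3 − 3×1→0
Total coins = 3 + 1 + 3 = 7

7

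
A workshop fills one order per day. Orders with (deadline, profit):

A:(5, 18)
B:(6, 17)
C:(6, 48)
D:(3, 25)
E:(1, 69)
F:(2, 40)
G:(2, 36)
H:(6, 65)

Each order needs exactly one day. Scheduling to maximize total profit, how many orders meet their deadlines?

6

Sort by profit descending; place each in the latest free slot ≤ its deadline.
Profit order: E=69 H=65 C=48 F=40 G=36 D=25 A=18 B=17
Assign: E→slot 1, H→slot 6, C→slot 5, F→slot 2, G skipped, D→slot 3, A→slot 4, B skipped.
Slots: [1:E] [2:F] [3:D] [4:A] [5:C] [6:H]
6 of 8 scheduled.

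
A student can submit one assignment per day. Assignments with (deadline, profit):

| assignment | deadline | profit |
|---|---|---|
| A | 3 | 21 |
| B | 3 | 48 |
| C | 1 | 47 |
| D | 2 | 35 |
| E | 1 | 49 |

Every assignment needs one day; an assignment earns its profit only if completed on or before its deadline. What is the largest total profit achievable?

Sort by profit descending; place each in the latest free slot ≤ its deadline.
By profit: E(d1,49), B(d3,48), C(d1,47), D(d2,35), A(d3,21)
E→slot 1; B→slot 3; C skipped; D→slot 2; A skipped.
Profit = 49 + 35 + 48 = 132

132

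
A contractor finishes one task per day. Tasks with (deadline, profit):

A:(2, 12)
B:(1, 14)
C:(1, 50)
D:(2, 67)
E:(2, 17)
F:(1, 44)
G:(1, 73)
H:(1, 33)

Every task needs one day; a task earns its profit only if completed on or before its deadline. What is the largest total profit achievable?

140

By profit: G(d1,73), D(d2,67), C(d1,50), F(d1,44), H(d1,33), E(d2,17), B(d1,14), A(d2,12)
G→slot 1; D→slot 2; C skipped; F skipped; H skipped; E skipped; B skipped; A skipped.
Profit = 73 + 67 = 140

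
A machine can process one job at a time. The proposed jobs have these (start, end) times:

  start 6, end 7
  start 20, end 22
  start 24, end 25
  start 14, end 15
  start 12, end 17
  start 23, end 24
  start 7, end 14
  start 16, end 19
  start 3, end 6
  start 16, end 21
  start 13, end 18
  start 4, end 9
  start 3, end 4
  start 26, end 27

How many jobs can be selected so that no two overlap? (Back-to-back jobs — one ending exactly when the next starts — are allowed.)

Sorted by end: (3,4)  (3,6)  (6,7)  (4,9)  (7,14)  (14,15)  (12,17)  (13,18)  (16,19)  (16,21)  (20,22)  (23,24)  (24,25)  (26,27)
take (3,4); skip (3,6); take (6,7); skip (4,9); take (7,14); take (14,15); skip (13,18); take (16,19); take (20,22); take (23,24); take (24,25); take (26,27).
Selected 9 jobs.

9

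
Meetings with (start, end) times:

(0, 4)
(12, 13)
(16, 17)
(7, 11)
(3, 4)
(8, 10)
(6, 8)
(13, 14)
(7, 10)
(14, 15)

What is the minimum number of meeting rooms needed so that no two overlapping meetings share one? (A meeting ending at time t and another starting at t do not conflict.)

3

The answer is the maximum number of intervals overlapping at any instant.
starts: [0, 3, 6, 7, 7, 8, 12, 13, 14, 16]
ends:   [4, 4, 8, 10, 10, 11, 13, 14, 15, 17]
s0→1 s3→2 e4→1 e4→0 s6→1 s7→2 s7→3  — peak 3.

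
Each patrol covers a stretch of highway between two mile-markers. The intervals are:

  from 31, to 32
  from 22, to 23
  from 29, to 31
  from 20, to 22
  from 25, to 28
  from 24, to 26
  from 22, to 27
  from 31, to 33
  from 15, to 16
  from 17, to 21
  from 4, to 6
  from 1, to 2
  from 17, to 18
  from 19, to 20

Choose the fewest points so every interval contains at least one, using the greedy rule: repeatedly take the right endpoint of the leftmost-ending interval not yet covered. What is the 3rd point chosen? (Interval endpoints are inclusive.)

By right end: [1,2]  [4,6]  [15,16]  [17,18]  [19,20]  [17,21]  [20,22]  [22,23]  [24,26]  [22,27]  [25,28]  [29,31]  [31,32]  [31,33]
[1,2] uncovered → point at 2; [4,6] uncovered → point at 6; [15,16] uncovered → point at 16; [17,18] uncovered → point at 18; [19,20] uncovered → point at 20; [22,23] uncovered → point at 23; [24,26] uncovered → point at 26; [29,31] uncovered → point at 31.
Points: 2, 6, 16, 18, 20, 23, 26, 31 (8 total).

16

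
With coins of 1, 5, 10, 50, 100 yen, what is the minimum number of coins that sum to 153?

153 − 1×100→53 − 1×50→3 − 3×1→0
Total coins = 1 + 1 + 3 = 5

5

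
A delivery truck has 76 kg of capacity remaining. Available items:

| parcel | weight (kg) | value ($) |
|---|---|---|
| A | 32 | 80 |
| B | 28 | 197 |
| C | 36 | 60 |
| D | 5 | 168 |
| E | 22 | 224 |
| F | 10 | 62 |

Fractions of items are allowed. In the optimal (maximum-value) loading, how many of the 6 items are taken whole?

Greedy by value/weight ratio, highest first.
Order: D (168/5=33.60) > E (224/22=10.18) > B (197/28=7.04) > F (62/10=6.20) > A (80/32=2.50) > C (60/36=1.67)
Fill: take D (5 @ 168) → take E (22 @ 224) → take B (28 @ 197) → take F (10 @ 62) → take 11/32 of A → 27.50; 76/76 used.
4 item(s) taken whole; one partial (take 11/32 of A).

4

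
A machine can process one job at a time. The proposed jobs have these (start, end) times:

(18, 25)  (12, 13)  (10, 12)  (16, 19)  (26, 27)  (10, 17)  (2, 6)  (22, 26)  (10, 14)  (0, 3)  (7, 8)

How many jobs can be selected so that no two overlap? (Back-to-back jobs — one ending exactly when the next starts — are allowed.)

7

By end time: (0,3), (2,6), (7,8), (10,12), (12,13), (10,14), (10,17), (16,19), (18,25), (22,26), (26,27).
Pick (0,3); next start ≥ 3 → (7,8); next start ≥ 8 → (10,12); next start ≥ 12 → (12,13); next start ≥ 13 → (16,19); next start ≥ 19 → (22,26); next start ≥ 26 → (26,27).
Selected 7 jobs.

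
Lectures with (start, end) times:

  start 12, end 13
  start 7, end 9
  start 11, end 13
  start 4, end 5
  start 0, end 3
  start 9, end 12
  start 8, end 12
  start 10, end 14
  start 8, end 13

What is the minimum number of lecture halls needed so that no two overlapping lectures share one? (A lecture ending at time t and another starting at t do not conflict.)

5

The answer is the maximum number of intervals overlapping at any instant.
Events (time:±→running): 0:+→1 3:-→0 4:+→1 5:-→0 7:+→1 8:+→2 8:+→3 9:-→2 9:+→3 10:+→4 11:+→5 … peak 5.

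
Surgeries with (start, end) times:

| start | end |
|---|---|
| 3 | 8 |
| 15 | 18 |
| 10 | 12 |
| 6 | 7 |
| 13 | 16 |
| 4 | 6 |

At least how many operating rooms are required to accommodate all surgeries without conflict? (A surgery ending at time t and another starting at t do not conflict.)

2

Count concurrent intervals with a sweep; the peak is the room count.
starts: [3, 4, 6, 10, 13, 15]
ends:   [6, 7, 8, 12, 16, 18]
s3→1 s4→2  — peak 2.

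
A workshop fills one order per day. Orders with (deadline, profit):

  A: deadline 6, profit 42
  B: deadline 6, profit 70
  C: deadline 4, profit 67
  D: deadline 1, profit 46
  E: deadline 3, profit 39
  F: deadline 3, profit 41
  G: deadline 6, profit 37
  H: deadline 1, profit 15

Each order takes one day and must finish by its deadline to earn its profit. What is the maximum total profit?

Take jobs in profit order; each goes to the latest open slot no later than its deadline.
Profit order: B=70 C=67 D=46 A=42 F=41 E=39 G=37 H=15
Assign: B→slot 6, C→slot 4, D→slot 1, A→slot 5, F→slot 3, E→slot 2, G skipped, H skipped.
Slots: [1:D] [2:E] [3:F] [4:C] [5:A] [6:B]
Profit = 46 + 39 + 41 + 67 + 42 + 70 = 305

305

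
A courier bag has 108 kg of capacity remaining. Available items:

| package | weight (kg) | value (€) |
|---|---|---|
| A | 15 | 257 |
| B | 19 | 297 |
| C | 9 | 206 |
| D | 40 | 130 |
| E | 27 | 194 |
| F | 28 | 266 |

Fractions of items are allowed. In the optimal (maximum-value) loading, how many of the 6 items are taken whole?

5

Greedy by value/weight ratio, highest first.
Order: C (206/9=22.89) > A (257/15=17.13) > B (297/19=15.63) > F (266/28=9.50) > E (194/27=7.19) > D (130/40=3.25)
Fill: take C (9 @ 206) → take A (15 @ 257) → take B (19 @ 297) → take F (28 @ 266) → take E (27 @ 194) → take 10/40 of D → 32.50; 108/108 used.
5 item(s) taken whole; one partial (take 10/40 of D).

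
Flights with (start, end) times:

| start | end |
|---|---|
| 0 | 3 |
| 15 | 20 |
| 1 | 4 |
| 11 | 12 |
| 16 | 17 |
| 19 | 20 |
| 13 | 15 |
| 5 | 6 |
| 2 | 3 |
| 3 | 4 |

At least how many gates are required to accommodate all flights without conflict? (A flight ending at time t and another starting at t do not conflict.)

3

Events (time:±→running): 0:+→1 1:+→2 2:+→3 … peak 3.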